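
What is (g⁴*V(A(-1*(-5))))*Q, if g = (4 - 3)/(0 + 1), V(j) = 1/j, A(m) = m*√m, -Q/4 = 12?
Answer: -48*√5/25 ≈ -4.2933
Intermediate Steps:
Q = -48 (Q = -4*12 = -48)
A(m) = m^(3/2)
g = 1 (g = 1/1 = 1*1 = 1)
(g⁴*V(A(-1*(-5))))*Q = (1⁴/((-1*(-5))^(3/2)))*(-48) = (1/5^(3/2))*(-48) = (1/(5*√5))*(-48) = (1*(√5/25))*(-48) = (√5/25)*(-48) = -48*√5/25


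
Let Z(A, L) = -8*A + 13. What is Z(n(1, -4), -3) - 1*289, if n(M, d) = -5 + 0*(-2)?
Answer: -236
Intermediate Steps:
n(M, d) = -5 (n(M, d) = -5 + 0 = -5)
Z(A, L) = 13 - 8*A
Z(n(1, -4), -3) - 1*289 = (13 - 8*(-5)) - 1*289 = (13 + 40) - 289 = 53 - 289 = -236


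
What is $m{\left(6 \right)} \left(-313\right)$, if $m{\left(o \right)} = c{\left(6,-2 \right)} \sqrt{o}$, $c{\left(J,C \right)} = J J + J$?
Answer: $- 13146 \sqrt{6} \approx -32201.0$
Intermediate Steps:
$c{\left(J,C \right)} = J + J^{2}$ ($c{\left(J,C \right)} = J^{2} + J = J + J^{2}$)
$m{\left(o \right)} = 42 \sqrt{o}$ ($m{\left(o \right)} = 6 \left(1 + 6\right) \sqrt{o} = 6 \cdot 7 \sqrt{o} = 42 \sqrt{o}$)
$m{\left(6 \right)} \left(-313\right) = 42 \sqrt{6} \left(-313\right) = - 13146 \sqrt{6}$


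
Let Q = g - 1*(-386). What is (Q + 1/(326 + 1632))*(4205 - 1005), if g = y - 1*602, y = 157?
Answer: -184833600/979 ≈ -1.8880e+5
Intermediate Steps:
g = -445 (g = 157 - 1*602 = 157 - 602 = -445)
Q = -59 (Q = -445 - 1*(-386) = -445 + 386 = -59)
(Q + 1/(326 + 1632))*(4205 - 1005) = (-59 + 1/(326 + 1632))*(4205 - 1005) = (-59 + 1/1958)*3200 = -115521/1958*3200 = -184833600/979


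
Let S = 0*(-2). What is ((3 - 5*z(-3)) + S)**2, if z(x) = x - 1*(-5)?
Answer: 49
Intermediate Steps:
z(x) = 5 + x (z(x) = x + 5 = 5 + x)
S = 0
((3 - 5*z(-3)) + S)**2 = ((3 - 5*(5 - 3)) + 0)**2 = ((3 - 5*2) + 0)**2 = ((3 - 10) + 0)**2 = (-7 + 0)**2 = (-7)**2 = 49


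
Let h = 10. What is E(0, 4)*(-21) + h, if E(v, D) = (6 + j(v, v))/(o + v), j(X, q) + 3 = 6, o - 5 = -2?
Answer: -53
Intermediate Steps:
o = 3 (o = 5 - 2 = 3)
j(X, q) = 3 (j(X, q) = -3 + 6 = 3)
E(v, D) = 9/(3 + v) (E(v, D) = (6 + 3)/(3 + v) = 9/(3 + v))
E(0, 4)*(-21) + h = (9/(3 + 0))*(-21) + 10 = (9/3)*(-21) + 10 = (9*(⅓))*(-21) + 10 = 3*(-21) + 10 = -63 + 10 = -53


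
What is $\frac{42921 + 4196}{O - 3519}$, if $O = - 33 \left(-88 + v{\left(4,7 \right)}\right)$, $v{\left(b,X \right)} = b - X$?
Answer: $- \frac{47117}{516} \approx -91.312$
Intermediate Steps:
$O = 3003$ ($O = - 33 \left(-88 + \left(4 - 7\right)\right) = - 33 \left(-88 - 3\right) = \left(-33\right) \left(-91\right) = 3003$)
$\frac{42921 + 4196}{O - 3519} = \frac{42921 + 4196}{3003 - 3519} = \frac{47117}{-516} = 47117 \left(- \frac{1}{516}\right) = - \frac{47117}{516}$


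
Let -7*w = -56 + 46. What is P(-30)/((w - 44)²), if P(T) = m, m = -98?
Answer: -2401/44402 ≈ -0.054074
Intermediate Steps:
w = 10/7 (w = -(-56 + 46)/7 = -⅐*(-10) = 10/7 ≈ 1.4286)
P(T) = -98
P(-30)/((w - 44)²) = -98/(10/7 - 44)² = -98/((-298/7)²) = -98/88804/49 = -98*49/88804 = -2401/44402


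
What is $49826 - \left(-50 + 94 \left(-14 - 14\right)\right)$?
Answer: $52508$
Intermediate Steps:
$49826 - \left(-50 + 94 \left(-14 - 14\right)\right) = 49826 + \left(50 - -2632\right) = 49826 + \left(50 + 2632\right) = 49826 + 2682 = 52508$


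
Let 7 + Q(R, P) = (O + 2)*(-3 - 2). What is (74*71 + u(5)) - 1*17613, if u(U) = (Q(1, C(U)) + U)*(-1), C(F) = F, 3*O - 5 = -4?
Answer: -37036/3 ≈ -12345.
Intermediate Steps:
O = ⅓ (O = 5/3 + (⅓)*(-4) = 5/3 - 4/3 = ⅓ ≈ 0.33333)
Q(R, P) = -56/3 (Q(R, P) = -7 + (⅓ + 2)*(-3 - 2) = -7 + (7/3)*(-5) = -7 - 35/3 = -56/3)
u(U) = 56/3 - U (u(U) = (-56/3 + U)*(-1) = 56/3 - U)
(74*71 + u(5)) - 1*17613 = (74*71 + (56/3 - 1*5)) - 1*17613 = (5254 + (56/3 - 5)) - 17613 = (5254 + 41/3) - 17613 = 15803/3 - 17613 = -37036/3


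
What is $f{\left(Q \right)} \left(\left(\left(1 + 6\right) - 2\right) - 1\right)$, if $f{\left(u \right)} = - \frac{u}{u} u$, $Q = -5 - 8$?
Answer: $52$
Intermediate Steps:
$Q = -13$ ($Q = -5 - 8 = -13$)
$f{\left(u \right)} = - u$ ($f{\left(u \right)} = \left(-1\right) 1 u = - u$)
$f{\left(Q \right)} \left(\left(\left(1 + 6\right) - 2\right) - 1\right) = \left(-1\right) \left(-13\right) \left(\left(\left(1 + 6\right) - 2\right) - 1\right) = 13 \left(\left(7 - 2\right) - 1\right) = 13 \left(5 - 1\right) = 13 \cdot 4 = 52$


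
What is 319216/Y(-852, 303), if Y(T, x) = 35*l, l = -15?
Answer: -319216/525 ≈ -608.03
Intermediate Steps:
Y(T, x) = -525 (Y(T, x) = 35*(-15) = -525)
319216/Y(-852, 303) = 319216/(-525) = 319216*(-1/525) = -319216/525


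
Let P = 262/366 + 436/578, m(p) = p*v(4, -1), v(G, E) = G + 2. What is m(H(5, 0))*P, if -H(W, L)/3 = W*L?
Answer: 0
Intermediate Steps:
v(G, E) = 2 + G
H(W, L) = -3*L*W (H(W, L) = -3*W*L = -3*L*W)
m(p) = 6*p (m(p) = p*(2 + 4) = p*6 = 6*p)
P = 77753/52887 (P = 262*(1/366) + 436*(1/578) = 131/183 + 218/289 = 77753/52887 ≈ 1.4702)
m(H(5, 0))*P = (6*(-3*0*5))*(77753/52887) = (6*0)*(77753/52887) = 0*(77753/52887) = 0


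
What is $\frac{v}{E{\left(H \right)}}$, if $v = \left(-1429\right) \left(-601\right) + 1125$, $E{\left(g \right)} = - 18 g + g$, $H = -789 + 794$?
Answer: $- \frac{859954}{85} \approx -10117.0$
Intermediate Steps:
$H = 5$
$E{\left(g \right)} = - 17 g$
$v = 859954$ ($v = 858829 + 1125 = 859954$)
$\frac{v}{E{\left(H \right)}} = \frac{859954}{\left(-17\right) 5} = \frac{859954}{-85} = 859954 \left(- \frac{1}{85}\right) = - \frac{859954}{85}$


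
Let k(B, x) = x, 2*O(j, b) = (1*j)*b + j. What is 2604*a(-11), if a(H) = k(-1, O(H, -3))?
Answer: 28644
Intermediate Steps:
O(j, b) = j/2 + b*j/2 (O(j, b) = ((1*j)*b + j)/2 = (j*b + j)/2 = (b*j + j)/2 = (j + b*j)/2 = j/2 + b*j/2)
a(H) = -H (a(H) = H*(1 - 3)/2 = (1/2)*H*(-2) = -H)
2604*a(-11) = 2604*(-1*(-11)) = 2604*11 = 28644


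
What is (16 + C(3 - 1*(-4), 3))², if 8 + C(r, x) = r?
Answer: 225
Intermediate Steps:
C(r, x) = -8 + r
(16 + C(3 - 1*(-4), 3))² = (16 + (-8 + (3 - 1*(-4))))² = (16 + (-8 + (3 + 4)))² = (16 + (-8 + 7))² = (16 - 1)² = 15² = 225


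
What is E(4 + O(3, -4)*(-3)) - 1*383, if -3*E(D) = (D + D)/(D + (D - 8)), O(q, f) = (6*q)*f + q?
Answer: -238054/621 ≈ -383.34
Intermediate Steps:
O(q, f) = q + 6*f*q (O(q, f) = 6*f*q + q = q + 6*f*q)
E(D) = -2*D/(3*(-8 + 2*D)) (E(D) = -(D + D)/(3*(D + (D - 8))) = -2*D/(3*(D + (-8 + D))) = -2*D/(3*(-8 + 2*D)))
E(4 + O(3, -4)*(-3)) - 1*383 = -(4 + (3*(1 + 6*(-4)))*(-3))/(-12 + 3*(4 + (3*(1 + 6*(-4)))*(-3))) - 1*383 = -(4 + (3*(1 - 24))*(-3))/(-12 + 3*(4 + (3*(1 - 24))*(-3))) - 383 = -(4 + (3*(-23))*(-3))/(-12 + 3*(4 + (3*(-23))*(-3))) - 383 = -(4 - 69*(-3))/(-12 + 3*(4 - 69*(-3))) - 383 = -(4 + 207)/(-12 + 3*(4 + 207)) - 383 = -1*211/(-12 + 3*211) - 383 = -1*211/(-12 + 633) - 383 = -1*211/621 - 383 = -1*211*1/621 - 383 = -211/621 - 383 = -238054/621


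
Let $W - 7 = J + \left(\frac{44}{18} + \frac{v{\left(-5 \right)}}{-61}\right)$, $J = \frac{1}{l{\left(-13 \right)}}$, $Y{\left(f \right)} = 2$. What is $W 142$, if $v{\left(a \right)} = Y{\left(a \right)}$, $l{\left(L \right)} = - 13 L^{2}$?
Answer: $\frac{1611891700}{1206153} \approx 1336.4$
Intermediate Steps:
$v{\left(a \right)} = 2$
$J = - \frac{1}{2197}$ ($J = \frac{1}{\left(-13\right) \left(-13\right)^{2}} = \frac{1}{\left(-13\right) 169} = \frac{1}{-2197} = - \frac{1}{2197} \approx -0.00045517$)
$W = \frac{11351350}{1206153}$ ($W = 7 + \left(- \frac{1}{2197} + \left(\frac{44}{18} + \frac{2}{-61}\right)\right) = 7 + \left(- \frac{1}{2197} + \left(44 \cdot \frac{1}{18} + 2 \left(- \frac{1}{61}\right)\right)\right) = 7 + \left(- \frac{1}{2197} + \left(\frac{22}{9} - \frac{2}{61}\right)\right) = 7 + \left(- \frac{1}{2197} + \frac{1324}{549}\right) = 7 + \frac{2908279}{1206153} = \frac{11351350}{1206153} \approx 9.4112$)
$W 142 = \frac{11351350}{1206153} \cdot 142 = \frac{1611891700}{1206153}$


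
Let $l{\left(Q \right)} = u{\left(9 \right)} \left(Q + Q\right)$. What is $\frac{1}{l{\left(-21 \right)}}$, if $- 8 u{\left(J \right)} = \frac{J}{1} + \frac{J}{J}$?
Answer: $\frac{2}{105} \approx 0.019048$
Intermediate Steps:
$u{\left(J \right)} = - \frac{1}{8} - \frac{J}{8}$ ($u{\left(J \right)} = - \frac{\frac{J}{1} + \frac{J}{J}}{8} = - \frac{J 1 + 1}{8} = - \frac{J + 1}{8} = - \frac{1 + J}{8} = - \frac{1}{8} - \frac{J}{8}$)
$l{\left(Q \right)} = - \frac{5 Q}{2}$ ($l{\left(Q \right)} = \left(- \frac{1}{8} - \frac{9}{8}\right) \left(Q + Q\right) = \left(- \frac{1}{8} - \frac{9}{8}\right) 2 Q = - \frac{5 \cdot 2 Q}{4} = - \frac{5 Q}{2}$)
$\frac{1}{l{\left(-21 \right)}} = \frac{1}{\left(- \frac{5}{2}\right) \left(-21\right)} = \frac{1}{\frac{105}{2}} = \frac{2}{105}$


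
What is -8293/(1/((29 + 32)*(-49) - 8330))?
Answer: 93868467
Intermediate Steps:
-8293/(1/((29 + 32)*(-49) - 8330)) = -8293/(1/(61*(-49) - 8330)) = -8293/(1/(-2989 - 8330)) = -8293/(1/(-11319)) = -8293/(-1/11319) = -8293*(-11319) = 93868467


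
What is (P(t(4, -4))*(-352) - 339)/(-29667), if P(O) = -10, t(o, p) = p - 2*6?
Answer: -3181/29667 ≈ -0.10722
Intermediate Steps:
t(o, p) = -12 + p (t(o, p) = p - 12 = -12 + p)
(P(t(4, -4))*(-352) - 339)/(-29667) = (-10*(-352) - 339)/(-29667) = (3520 - 339)*(-1/29667) = 3181*(-1/29667) = -3181/29667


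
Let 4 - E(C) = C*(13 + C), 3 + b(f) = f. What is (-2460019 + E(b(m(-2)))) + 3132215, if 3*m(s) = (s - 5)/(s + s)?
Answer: 96800483/144 ≈ 6.7223e+5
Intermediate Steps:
m(s) = (-5 + s)/(6*s) (m(s) = ((s - 5)/(s + s))/3 = ((-5 + s)/((2*s)))/3 = ((-5 + s)*(1/(2*s)))/3 = ((-5 + s)/(2*s))/3 = (-5 + s)/(6*s))
b(f) = -3 + f
E(C) = 4 - C*(13 + C)
(-2460019 + E(b(m(-2)))) + 3132215 = (-2460019 + (4 - (-3 + (⅙)*(-5 - 2)/(-2))² - 13*(-3 + (⅙)*(-5 - 2)/(-2)))) + 3132215 = (-2460019 + (4 - (-3 + (⅙)*(-½)*(-7))² - 13*(-3 + (⅙)*(-½)*(-7)))) + 3132215 = (-2460019 + (4 - (-3 + 7/12)² - 13*(-3 + 7/12))) + 3132215 = (-2460019 + (4 - (-29/12)² - 13*(-29/12))) + 3132215 = (-2460019 + (4 - 1*841/144 + 377/12)) + 3132215 = (-2460019 + (4 - 841/144 + 377/12)) + 3132215 = (-2460019 + 4259/144) + 3132215 = -354238477/144 + 3132215 = 96800483/144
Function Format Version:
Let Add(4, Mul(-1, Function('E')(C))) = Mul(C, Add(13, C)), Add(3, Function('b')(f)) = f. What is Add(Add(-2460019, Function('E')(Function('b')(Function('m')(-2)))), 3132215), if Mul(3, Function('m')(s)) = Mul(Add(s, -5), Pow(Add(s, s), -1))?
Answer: Rational(96800483, 144) ≈ 6.7223e+5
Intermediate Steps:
Function('m')(s) = Mul(Rational(1, 6), Pow(s, -1), Add(-5, s)) (Function('m')(s) = Mul(Rational(1, 3), Mul(Add(s, -5), Pow(Add(s, s), -1))) = Mul(Rational(1, 3), Mul(Add(-5, s), Pow(Mul(2, s), -1))) = Mul(Rational(1, 3), Mul(Add(-5, s), Mul(Rational(1, 2), Pow(s, -1)))) = Mul(Rational(1, 3), Mul(Rational(1, 2), Pow(s, -1), Add(-5, s))) = Mul(Rational(1, 6), Pow(s, -1), Add(-5, s)))
Function('b')(f) = Add(-3, f)
Function('E')(C) = Add(4, Mul(-1, C, Add(13, C))) (Function('E')(C) = Add(4, Mul(-1, Mul(C, Add(13, C)))) = Add(4, Mul(-1, C, Add(13, C))))
Add(Add(-2460019, Function('E')(Function('b')(Function('m')(-2)))), 3132215) = Add(Add(-2460019, Add(4, Mul(-1, Pow(Add(-3, Mul(Rational(1, 6), Pow(-2, -1), Add(-5, -2))), 2)), Mul(-13, Add(-3, Mul(Rational(1, 6), Pow(-2, -1), Add(-5, -2)))))), 3132215) = Add(Add(-2460019, Add(4, Mul(-1, Pow(Add(-3, Mul(Rational(1, 6), Rational(-1, 2), -7)), 2)), Mul(-13, Add(-3, Mul(Rational(1, 6), Rational(-1, 2), -7))))), 3132215) = Add(Add(-2460019, Add(4, Mul(-1, Pow(Add(-3, Rational(7, 12)), 2)), Mul(-13, Add(-3, Rational(7, 12))))), 3132215) = Add(Add(-2460019, Add(4, Mul(-1, Pow(Rational(-29, 12), 2)), Mul(-13, Rational(-29, 12)))), 3132215) = Add(Add(-2460019, Add(4, Mul(-1, Rational(841, 144)), Rational(377, 12))), 3132215) = Add(Add(-2460019, Add(4, Rational(-841, 144), Rational(377, 12))), 3132215) = Add(Add(-2460019, Rational(4259, 144)), 3132215) = Add(Rational(-354238477, 144), 3132215) = Rational(96800483, 144)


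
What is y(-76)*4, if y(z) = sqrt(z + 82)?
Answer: 4*sqrt(6) ≈ 9.7980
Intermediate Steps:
y(z) = sqrt(82 + z)
y(-76)*4 = sqrt(82 - 76)*4 = sqrt(6)*4 = 4*sqrt(6)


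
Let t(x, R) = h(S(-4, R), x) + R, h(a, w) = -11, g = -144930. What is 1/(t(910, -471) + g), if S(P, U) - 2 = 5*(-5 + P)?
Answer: -1/145412 ≈ -6.8770e-6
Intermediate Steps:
S(P, U) = -23 + 5*P (S(P, U) = 2 + 5*(-5 + P) = 2 + (-25 + 5*P) = -23 + 5*P)
t(x, R) = -11 + R
1/(t(910, -471) + g) = 1/((-11 - 471) - 144930) = 1/(-482 - 144930) = 1/(-145412) = -1/145412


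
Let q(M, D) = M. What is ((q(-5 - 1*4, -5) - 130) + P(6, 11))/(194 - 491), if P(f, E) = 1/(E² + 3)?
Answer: 1915/4092 ≈ 0.46799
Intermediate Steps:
P(f, E) = 1/(3 + E²)
((q(-5 - 1*4, -5) - 130) + P(6, 11))/(194 - 491) = (((-5 - 1*4) - 130) + 1/(3 + 11²))/(194 - 491) = (((-5 - 4) - 130) + 1/(3 + 121))/(-297) = ((-9 - 130) + 1/124)*(-1/297) = (-139 + 1/124)*(-1/297) = -17235/124*(-1/297) = 1915/4092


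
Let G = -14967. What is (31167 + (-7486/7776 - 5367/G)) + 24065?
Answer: 357112066543/6465744 ≈ 55231.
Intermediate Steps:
(31167 + (-7486/7776 - 5367/G)) + 24065 = (31167 + (-7486/7776 - 5367/(-14967))) + 24065 = (31167 + (-7486*1/7776 - 5367*(-1/14967))) + 24065 = (31167 + (-3743/3888 + 1789/4989)) + 24065 = (31167 - 3906065/6465744) + 24065 = 201513937183/6465744 + 24065 = 357112066543/6465744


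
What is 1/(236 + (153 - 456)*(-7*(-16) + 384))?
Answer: -1/150052 ≈ -6.6644e-6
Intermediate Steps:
1/(236 + (153 - 456)*(-7*(-16) + 384)) = 1/(236 - 303*(112 + 384)) = 1/(236 - 303*496) = 1/(236 - 150288) = 1/(-150052) = -1/150052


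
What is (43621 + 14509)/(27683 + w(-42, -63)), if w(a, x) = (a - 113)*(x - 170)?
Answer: 29065/31899 ≈ 0.91116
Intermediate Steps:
w(a, x) = (-170 + x)*(-113 + a) (w(a, x) = (-113 + a)*(-170 + x) = (-170 + x)*(-113 + a))
(43621 + 14509)/(27683 + w(-42, -63)) = (43621 + 14509)/(27683 + (19210 - 170*(-42) - 113*(-63) - 42*(-63))) = 58130/(27683 + (19210 + 7140 + 7119 + 2646)) = 58130/(27683 + 36115) = 58130/63798 = 58130*(1/63798) = 29065/31899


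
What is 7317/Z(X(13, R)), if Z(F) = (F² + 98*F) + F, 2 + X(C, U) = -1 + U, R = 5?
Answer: 7317/202 ≈ 36.223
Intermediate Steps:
X(C, U) = -3 + U (X(C, U) = -2 + (-1 + U) = -3 + U)
Z(F) = F² + 99*F
7317/Z(X(13, R)) = 7317/(((-3 + 5)*(99 + (-3 + 5)))) = 7317/((2*(99 + 2))) = 7317/((2*101)) = 7317/202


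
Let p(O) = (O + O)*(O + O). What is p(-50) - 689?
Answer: 9311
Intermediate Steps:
p(O) = 4*O² (p(O) = (2*O)*(2*O) = 4*O²)
p(-50) - 689 = 4*(-50)² - 689 = 4*2500 - 689 = 10000 - 689 = 9311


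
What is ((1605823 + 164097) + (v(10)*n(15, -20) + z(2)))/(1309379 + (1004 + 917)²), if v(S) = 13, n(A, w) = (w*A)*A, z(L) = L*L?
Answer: 427856/1249905 ≈ 0.34231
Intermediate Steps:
z(L) = L²
n(A, w) = w*A² (n(A, w) = (A*w)*A = w*A²)
((1605823 + 164097) + (v(10)*n(15, -20) + z(2)))/(1309379 + (1004 + 917)²) = ((1605823 + 164097) + (13*(-20*15²) + 2²))/(1309379 + (1004 + 917)²) = (1769920 + (13*(-20*225) + 4))/(1309379 + 1921²) = (1769920 + (13*(-4500) + 4))/(1309379 + 3690241) = (1769920 + (-58500 + 4))/4999620 = (1769920 - 58496)*(1/4999620) = 1711424*(1/4999620) = 427856/1249905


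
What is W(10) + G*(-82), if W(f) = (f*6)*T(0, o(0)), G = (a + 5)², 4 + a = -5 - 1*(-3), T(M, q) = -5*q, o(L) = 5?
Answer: -1582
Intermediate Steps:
a = -6 (a = -4 + (-5 - 1*(-3)) = -4 + (-5 + 3) = -4 - 2 = -6)
G = 1 (G = (-6 + 5)² = (-1)² = 1)
W(f) = -150*f (W(f) = (f*6)*(-5*5) = (6*f)*(-25) = -150*f)
W(10) + G*(-82) = -150*10 + 1*(-82) = -1500 - 82 = -1582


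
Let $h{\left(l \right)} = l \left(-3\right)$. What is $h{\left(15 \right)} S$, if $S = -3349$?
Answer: $150705$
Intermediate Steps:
$h{\left(l \right)} = - 3 l$
$h{\left(15 \right)} S = \left(-3\right) 15 \left(-3349\right) = \left(-45\right) \left(-3349\right) = 150705$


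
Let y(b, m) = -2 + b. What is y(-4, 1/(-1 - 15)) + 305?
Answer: 299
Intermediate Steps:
y(-4, 1/(-1 - 15)) + 305 = (-2 - 4) + 305 = -6 + 305 = 299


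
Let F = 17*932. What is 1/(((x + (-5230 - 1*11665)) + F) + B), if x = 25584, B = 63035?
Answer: 1/87568 ≈ 1.1420e-5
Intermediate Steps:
F = 15844
1/(((x + (-5230 - 1*11665)) + F) + B) = 1/(((25584 + (-5230 - 1*11665)) + 15844) + 63035) = 1/(((25584 + (-5230 - 11665)) + 15844) + 63035) = 1/(((25584 - 16895) + 15844) + 63035) = 1/((8689 + 15844) + 63035) = 1/(24533 + 63035) = 1/87568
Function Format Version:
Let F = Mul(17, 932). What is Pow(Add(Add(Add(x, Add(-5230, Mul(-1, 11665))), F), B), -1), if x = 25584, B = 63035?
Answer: Rational(1, 87568) ≈ 1.1420e-5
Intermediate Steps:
F = 15844
Pow(Add(Add(Add(x, Add(-5230, Mul(-1, 11665))), F), B), -1) = Pow(Add(Add(Add(25584, Add(-5230, Mul(-1, 11665))), 15844), 63035), -1) = Pow(Add(Add(Add(25584, Add(-5230, -11665)), 15844), 63035), -1) = Pow(Add(Add(Add(25584, -16895), 15844), 63035), -1) = Pow(Add(Add(8689, 15844), 63035), -1) = Pow(Add(24533, 63035), -1) = Pow(87568, -1) = Rational(1, 87568)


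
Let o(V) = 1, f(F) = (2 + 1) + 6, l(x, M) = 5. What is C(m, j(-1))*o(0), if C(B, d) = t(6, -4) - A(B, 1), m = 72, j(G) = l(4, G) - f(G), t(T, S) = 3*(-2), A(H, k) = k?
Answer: -7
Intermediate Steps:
f(F) = 9 (f(F) = 3 + 6 = 9)
t(T, S) = -6
j(G) = -4 (j(G) = 5 - 1*9 = 5 - 9 = -4)
C(B, d) = -7 (C(B, d) = -6 - 1*1 = -6 - 1 = -7)
C(m, j(-1))*o(0) = -7*1 = -7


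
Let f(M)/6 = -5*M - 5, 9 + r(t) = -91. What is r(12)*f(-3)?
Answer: -6000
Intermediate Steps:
r(t) = -100 (r(t) = -9 - 91 = -100)
f(M) = -30 - 30*M (f(M) = 6*(-5*M - 5) = 6*(-5 - 5*M) = -30 - 30*M)
r(12)*f(-3) = -100*(-30 - 30*(-3)) = -100*(-30 + 90) = -100*60 = -6000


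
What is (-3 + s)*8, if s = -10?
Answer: -104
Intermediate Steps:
(-3 + s)*8 = (-3 - 10)*8 = -13*8 = -104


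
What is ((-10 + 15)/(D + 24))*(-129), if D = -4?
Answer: -129/4 ≈ -32.250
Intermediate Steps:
((-10 + 15)/(D + 24))*(-129) = ((-10 + 15)/(-4 + 24))*(-129) = (5/20)*(-129) = (5*(1/20))*(-129) = (¼)*(-129) = -129/4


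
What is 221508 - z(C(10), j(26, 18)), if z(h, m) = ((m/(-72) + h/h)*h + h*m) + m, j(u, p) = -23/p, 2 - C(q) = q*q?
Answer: 143521499/648 ≈ 2.2148e+5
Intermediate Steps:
C(q) = 2 - q**2 (C(q) = 2 - q*q = 2 - q**2)
z(h, m) = m + h*m + h*(1 - m/72) (z(h, m) = ((m*(-1/72) + 1)*h + h*m) + m = ((-m/72 + 1)*h + h*m) + m = ((1 - m/72)*h + h*m) + m = (h*(1 - m/72) + h*m) + m = (h*m + h*(1 - m/72)) + m = m + h*m + h*(1 - m/72))
221508 - z(C(10), j(26, 18)) = 221508 - ((2 - 1*10**2) - 23/18 + 71*(2 - 1*10**2)*(-23/18)/72) = 221508 - ((2 - 1*100) - 23*1/18 + 71*(2 - 1*100)*(-23*1/18)/72) = 221508 - ((2 - 100) - 23/18 + (71/72)*(2 - 100)*(-23/18)) = 221508 - (-98 - 23/18 + (71/72)*(-98)*(-23/18)) = 221508 - (-98 - 23/18 + 80017/648) = 221508 - 1*15685/648 = 221508 - 15685/648 = 143521499/648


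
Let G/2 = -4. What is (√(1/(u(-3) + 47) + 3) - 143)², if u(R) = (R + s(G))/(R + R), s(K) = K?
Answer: (41899 - √259305)²/85849 ≈ 19955.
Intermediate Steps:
G = -8 (G = 2*(-4) = -8)
u(R) = (-8 + R)/(2*R) (u(R) = (R - 8)/(R + R) = (-8 + R)/((2*R)) = (-8 + R)*(1/(2*R)) = (-8 + R)/(2*R))
(√(1/(u(-3) + 47) + 3) - 143)² = (√(1/((½)*(-8 - 3)/(-3) + 47) + 3) - 143)² = (√(1/((½)*(-⅓)*(-11) + 47) + 3) - 143)² = (√(1/(11/6 + 47) + 3) - 143)² = (√(1/(293/6) + 3) - 143)² = (√(6/293 + 3) - 143)² = (√(885/293) - 143)² = (√259305/293 - 143)² = (-143 + √259305/293)²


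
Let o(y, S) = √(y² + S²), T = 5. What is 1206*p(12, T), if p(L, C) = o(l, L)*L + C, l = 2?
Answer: 6030 + 28944*√37 ≈ 1.8209e+5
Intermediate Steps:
o(y, S) = √(S² + y²)
p(L, C) = C + L*√(4 + L²) (p(L, C) = √(L² + 2²)*L + C = √(L² + 4)*L + C = √(4 + L²)*L + C = L*√(4 + L²) + C = C + L*√(4 + L²))
1206*p(12, T) = 1206*(5 + 12*√(4 + 12²)) = 1206*(5 + 12*√(4 + 144)) = 1206*(5 + 12*√148) = 1206*(5 + 12*(2*√37)) = 1206*(5 + 24*√37) = 6030 + 28944*√37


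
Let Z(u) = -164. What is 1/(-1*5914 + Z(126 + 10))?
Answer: -1/6078 ≈ -0.00016453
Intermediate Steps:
1/(-1*5914 + Z(126 + 10)) = 1/(-1*5914 - 164) = 1/(-5914 - 164) = 1/(-6078) = -1/6078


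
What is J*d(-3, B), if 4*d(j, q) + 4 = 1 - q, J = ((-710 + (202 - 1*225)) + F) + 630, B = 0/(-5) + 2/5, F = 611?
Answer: -2159/5 ≈ -431.80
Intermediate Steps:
B = ⅖ (B = 0*(-⅕) + 2*(⅕) = 0 + ⅖ = ⅖ ≈ 0.40000)
J = 508 (J = ((-710 + (202 - 1*225)) + 611) + 630 = ((-710 + (202 - 225)) + 611) + 630 = ((-710 - 23) + 611) + 630 = (-733 + 611) + 630 = -122 + 630 = 508)
d(j, q) = -¾ - q/4 (d(j, q) = -1 + (1 - q)/4 = -1 + (¼ - q/4) = -¾ - q/4)
J*d(-3, B) = 508*(-¾ - ¼*⅖) = 508*(-¾ - ⅒) = 508*(-17/20) = -2159/5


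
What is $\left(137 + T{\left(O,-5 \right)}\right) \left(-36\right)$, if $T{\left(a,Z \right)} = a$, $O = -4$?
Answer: $-4788$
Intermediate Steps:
$\left(137 + T{\left(O,-5 \right)}\right) \left(-36\right) = \left(137 - 4\right) \left(-36\right) = 133 \left(-36\right) = -4788$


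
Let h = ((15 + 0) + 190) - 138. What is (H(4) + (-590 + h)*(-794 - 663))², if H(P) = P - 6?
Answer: 580657716081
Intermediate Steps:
H(P) = -6 + P
h = 67 (h = (15 + 190) - 138 = 205 - 138 = 67)
(H(4) + (-590 + h)*(-794 - 663))² = ((-6 + 4) + (-590 + 67)*(-794 - 663))² = (-2 - 523*(-1457))² = (-2 + 762011)² = 762009² = 580657716081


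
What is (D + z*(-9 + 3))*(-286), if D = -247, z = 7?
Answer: 82654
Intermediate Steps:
(D + z*(-9 + 3))*(-286) = (-247 + 7*(-9 + 3))*(-286) = (-247 + 7*(-6))*(-286) = (-247 - 42)*(-286) = -289*(-286) = 82654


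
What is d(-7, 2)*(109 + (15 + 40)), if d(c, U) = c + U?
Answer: -820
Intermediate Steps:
d(c, U) = U + c
d(-7, 2)*(109 + (15 + 40)) = (2 - 7)*(109 + (15 + 40)) = -5*(109 + 55) = -5*164 = -820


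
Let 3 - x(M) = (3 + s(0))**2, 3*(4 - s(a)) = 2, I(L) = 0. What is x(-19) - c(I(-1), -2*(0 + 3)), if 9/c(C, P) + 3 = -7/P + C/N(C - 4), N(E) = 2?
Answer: -3188/99 ≈ -32.202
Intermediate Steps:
s(a) = 10/3 (s(a) = 4 - 1/3*2 = 4 - 2/3 = 10/3)
c(C, P) = 9/(-3 + C/2 - 7/P) (c(C, P) = 9/(-3 + (-7/P + C/2)) = 9/(-3 + (C/2 - 7/P)) = 9/(-3 + C/2 - 7/P))
x(M) = -334/9 (x(M) = 3 - (3 + 10/3)**2 = 3 - (19/3)**2 = 3 - 1*361/9 = 3 - 361/9 = -334/9)
x(-19) - c(I(-1), -2*(0 + 3)) = -334/9 - 18*(-2*(0 + 3))/(-14 - (-12)*(0 + 3) + 0*(-2*(0 + 3))) = -334/9 - 18*(-2*3)/(-14 - (-12)*3 + 0*(-2*3)) = -334/9 - 18*(-6)/(-14 - 6*(-6) + 0*(-6)) = -334/9 - 18*(-6)/(-14 + 36 + 0) = -334/9 - 18*(-6)/22 = -334/9 - 1*(-54/11) = -334/9 + 54/11 = -3188/99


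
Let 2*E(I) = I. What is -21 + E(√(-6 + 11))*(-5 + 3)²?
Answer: -21 + 2*√5 ≈ -16.528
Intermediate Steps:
E(I) = I/2
-21 + E(√(-6 + 11))*(-5 + 3)² = -21 + (√(-6 + 11)/2)*(-5 + 3)² = -21 + (√5/2)*(-2)² = -21 + (√5/2)*4 = -21 + 2*√5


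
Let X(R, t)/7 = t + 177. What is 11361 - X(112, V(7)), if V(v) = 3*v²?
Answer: 9093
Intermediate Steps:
X(R, t) = 1239 + 7*t (X(R, t) = 7*(t + 177) = 7*(177 + t) = 1239 + 7*t)
11361 - X(112, V(7)) = 11361 - (1239 + 7*(3*7²)) = 11361 - (1239 + 7*(3*49)) = 11361 - (1239 + 7*147) = 11361 - (1239 + 1029) = 11361 - 1*2268 = 11361 - 2268 = 9093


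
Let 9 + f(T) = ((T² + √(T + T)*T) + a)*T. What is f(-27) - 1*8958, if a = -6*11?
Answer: -26868 + 2187*I*√6 ≈ -26868.0 + 5357.0*I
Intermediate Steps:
a = -66
f(T) = -9 + T*(-66 + T² + √2*T^(3/2)) (f(T) = -9 + ((T² + √(T + T)*T) - 66)*T = -9 + ((T² + √(2*T)*T) - 66)*T = -9 + ((T² + (√2*√T)*T) - 66)*T = -9 + ((T² + √2*T^(3/2)) - 66)*T = -9 + (-66 + T² + √2*T^(3/2))*T = -9 + T*(-66 + T² + √2*T^(3/2)))
f(-27) - 1*8958 = (-9 + (-27)³ - 66*(-27) + √2*(-27)^(5/2)) - 1*8958 = (-9 - 19683 + 1782 + √2*(2187*I*√3)) - 8958 = (-9 - 19683 + 1782 + 2187*I*√6) - 8958 = (-17910 + 2187*I*√6) - 8958 = -26868 + 2187*I*√6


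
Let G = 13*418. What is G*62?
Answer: 336908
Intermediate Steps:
G = 5434
G*62 = 5434*62 = 336908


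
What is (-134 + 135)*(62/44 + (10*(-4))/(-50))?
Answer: 243/110 ≈ 2.2091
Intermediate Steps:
(-134 + 135)*(62/44 + (10*(-4))/(-50)) = 1*(62*(1/44) - 40*(-1/50)) = 1*(31/22 + ⅘) = 1*(243/110) = 243/110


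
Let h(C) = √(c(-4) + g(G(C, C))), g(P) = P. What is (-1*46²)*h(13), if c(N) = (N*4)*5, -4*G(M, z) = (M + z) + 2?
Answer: -2116*I*√87 ≈ -19737.0*I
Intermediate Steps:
G(M, z) = -½ - M/4 - z/4 (G(M, z) = -((M + z) + 2)/4 = -(2 + M + z)/4 = -½ - M/4 - z/4)
c(N) = 20*N (c(N) = (4*N)*5 = 20*N)
h(C) = √(-161/2 - C/2) (h(C) = √(20*(-4) + (-½ - C/4 - C/4)) = √(-80 + (-½ - C/2)) = √(-161/2 - C/2))
(-1*46²)*h(13) = (-1*46²)*(√(-322 - 2*13)/2) = (-1*2116)*(√(-322 - 26)/2) = -1058*√(-348) = -1058*2*I*√87 = -2116*I*√87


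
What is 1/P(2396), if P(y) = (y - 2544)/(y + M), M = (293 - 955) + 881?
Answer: -2615/148 ≈ -17.669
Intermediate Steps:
M = 219 (M = -662 + 881 = 219)
P(y) = (-2544 + y)/(219 + y) (P(y) = (y - 2544)/(y + 219) = (-2544 + y)/(219 + y))
1/P(2396) = 1/((-2544 + 2396)/(219 + 2396)) = 1/(-148/2615) = -2615/148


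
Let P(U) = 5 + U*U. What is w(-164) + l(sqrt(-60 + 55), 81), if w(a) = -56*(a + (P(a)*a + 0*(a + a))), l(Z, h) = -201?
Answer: 247067767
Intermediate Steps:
P(U) = 5 + U**2
w(a) = -56*a - 56*a*(5 + a**2) (w(a) = -56*(a + ((5 + a**2)*a + 0*(a + a))) = -56*(a + (a*(5 + a**2) + 0*(2*a))) = -56*(a + (a*(5 + a**2) + 0)) = -56*(a + a*(5 + a**2)) = -56*a - 56*a*(5 + a**2))
w(-164) + l(sqrt(-60 + 55), 81) = -56*(-164)*(6 + (-164)**2) - 201 = -56*(-164)*(6 + 26896) - 201 = -56*(-164)*26902 - 201 = 247067968 - 201 = 247067767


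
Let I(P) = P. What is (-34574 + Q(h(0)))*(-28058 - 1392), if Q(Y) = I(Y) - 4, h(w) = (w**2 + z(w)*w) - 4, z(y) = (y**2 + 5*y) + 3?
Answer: 1018439900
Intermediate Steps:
z(y) = 3 + y**2 + 5*y
h(w) = -4 + w**2 + w*(3 + w**2 + 5*w) (h(w) = (w**2 + (3 + w**2 + 5*w)*w) - 4 = (w**2 + w*(3 + w**2 + 5*w)) - 4 = -4 + w**2 + w*(3 + w**2 + 5*w))
Q(Y) = -4 + Y (Q(Y) = Y - 4 = -4 + Y)
(-34574 + Q(h(0)))*(-28058 - 1392) = (-34574 + (-4 + (-4 + 0**3 + 3*0 + 6*0**2)))*(-28058 - 1392) = (-34574 + (-4 + (-4 + 0 + 0 + 6*0)))*(-29450) = (-34574 + (-4 + (-4 + 0 + 0 + 0)))*(-29450) = (-34574 + (-4 - 4))*(-29450) = (-34574 - 8)*(-29450) = -34582*(-29450) = 1018439900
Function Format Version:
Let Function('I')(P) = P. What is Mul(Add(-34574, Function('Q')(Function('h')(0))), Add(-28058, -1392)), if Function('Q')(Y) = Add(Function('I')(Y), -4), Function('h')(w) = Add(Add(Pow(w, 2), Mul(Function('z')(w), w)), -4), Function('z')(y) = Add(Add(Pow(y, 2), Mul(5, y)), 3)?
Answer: 1018439900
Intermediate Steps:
Function('z')(y) = Add(3, Pow(y, 2), Mul(5, y))
Function('h')(w) = Add(-4, Pow(w, 2), Mul(w, Add(3, Pow(w, 2), Mul(5, w)))) (Function('h')(w) = Add(Add(Pow(w, 2), Mul(Add(3, Pow(w, 2), Mul(5, w)), w)), -4) = Add(Add(Pow(w, 2), Mul(w, Add(3, Pow(w, 2), Mul(5, w)))), -4) = Add(-4, Pow(w, 2), Mul(w, Add(3, Pow(w, 2), Mul(5, w)))))
Function('Q')(Y) = Add(-4, Y) (Function('Q')(Y) = Add(Y, -4) = Add(-4, Y))
Mul(Add(-34574, Function('Q')(Function('h')(0))), Add(-28058, -1392)) = Mul(Add(-34574, Add(-4, Add(-4, Pow(0, 3), Mul(3, 0), Mul(6, Pow(0, 2))))), Add(-28058, -1392)) = Mul(Add(-34574, Add(-4, Add(-4, 0, 0, Mul(6, 0)))), -29450) = Mul(Add(-34574, Add(-4, Add(-4, 0, 0, 0))), -29450) = Mul(Add(-34574, Add(-4, -4)), -29450) = Mul(Add(-34574, -8), -29450) = Mul(-34582, -29450) = 1018439900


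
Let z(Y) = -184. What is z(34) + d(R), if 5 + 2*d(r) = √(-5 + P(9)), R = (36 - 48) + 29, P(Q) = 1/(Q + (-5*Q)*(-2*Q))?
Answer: -373/2 + I*√372554/546 ≈ -186.5 + 1.1179*I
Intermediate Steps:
P(Q) = 1/(Q + 10*Q²)
R = 17 (R = -12 + 29 = 17)
d(r) = -5/2 + I*√372554/546 (d(r) = -5/2 + √(-5 + 1/(9*(1 + 10*9)))/2 = -5/2 + √(-5 + 1/(9*(1 + 90)))/2 = -5/2 + √(-5 + (⅑)/91)/2 = -5/2 + √(-5 + (⅑)*(1/91))/2 = -5/2 + √(-5 + 1/819)/2 = -5/2 + √(-4094/819)/2 = -5/2 + (I*√372554/273)/2 = -5/2 + I*√372554/546)
z(34) + d(R) = -184 + (-5/2 + I*√372554/546) = -373/2 + I*√372554/546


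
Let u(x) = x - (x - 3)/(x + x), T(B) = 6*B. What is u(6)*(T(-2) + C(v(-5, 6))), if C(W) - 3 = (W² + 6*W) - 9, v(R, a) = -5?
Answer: -529/4 ≈ -132.25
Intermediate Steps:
C(W) = -6 + W² + 6*W (C(W) = 3 + ((W² + 6*W) - 9) = 3 + (-9 + W² + 6*W) = -6 + W² + 6*W)
u(x) = x - (-3 + x)/(2*x)
u(6)*(T(-2) + C(v(-5, 6))) = (-½ + 6 + (3/2)/6)*(6*(-2) + (-6 + (-5)² + 6*(-5))) = (-½ + 6 + (3/2)*(⅙))*(-12 + (-6 + 25 - 30)) = (-½ + 6 + ¼)*(-12 - 11) = (23/4)*(-23) = -529/4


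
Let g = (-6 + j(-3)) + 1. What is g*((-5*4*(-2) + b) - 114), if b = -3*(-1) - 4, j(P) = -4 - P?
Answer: 450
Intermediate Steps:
g = -6 (g = (-6 + (-4 - 1*(-3))) + 1 = (-6 + (-4 + 3)) + 1 = (-6 - 1) + 1 = -7 + 1 = -6)
b = -1 (b = 3 - 4 = -1)
g*((-5*4*(-2) + b) - 114) = -6*((-5*4*(-2) - 1) - 114) = -6*((-20*(-2) - 1) - 114) = -6*((40 - 1) - 114) = -6*(39 - 114) = -6*(-75) = 450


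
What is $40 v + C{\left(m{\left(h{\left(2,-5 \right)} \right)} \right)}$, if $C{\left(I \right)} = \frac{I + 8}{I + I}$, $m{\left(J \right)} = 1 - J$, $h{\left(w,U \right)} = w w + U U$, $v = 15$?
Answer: $\frac{8405}{14} \approx 600.36$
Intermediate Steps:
$h{\left(w,U \right)} = U^{2} + w^{2}$ ($h{\left(w,U \right)} = w^{2} + U^{2} = U^{2} + w^{2}$)
$C{\left(I \right)} = \frac{8 + I}{2 I}$
$40 v + C{\left(m{\left(h{\left(2,-5 \right)} \right)} \right)} = 40 \cdot 15 + \frac{8 + \left(1 - \left(\left(-5\right)^{2} + 2^{2}\right)\right)}{2 \left(1 - \left(\left(-5\right)^{2} + 2^{2}\right)\right)} = 600 + \frac{8 + \left(1 - \left(25 + 4\right)\right)}{2 \left(1 - \left(25 + 4\right)\right)} = 600 + \frac{8 + \left(1 - 29\right)}{2 \left(1 - 29\right)} = 600 + \frac{8 - 28}{2 \left(-28\right)} = 600 + \frac{1}{2} \left(- \frac{1}{28}\right) \left(-20\right) = 600 + \frac{5}{14} = \frac{8405}{14}$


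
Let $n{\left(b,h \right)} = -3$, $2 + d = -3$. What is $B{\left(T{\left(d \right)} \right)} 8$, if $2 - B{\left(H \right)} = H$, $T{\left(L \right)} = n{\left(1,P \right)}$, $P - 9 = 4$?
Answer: $40$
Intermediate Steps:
$P = 13$ ($P = 9 + 4 = 13$)
$d = -5$ ($d = -2 - 3 = -5$)
$T{\left(L \right)} = -3$
$B{\left(H \right)} = 2 - H$
$B{\left(T{\left(d \right)} \right)} 8 = \left(2 - -3\right) 8 = \left(2 + 3\right) 8 = 5 \cdot 8 = 40$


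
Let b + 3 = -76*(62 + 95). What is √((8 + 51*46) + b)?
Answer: I*√9581 ≈ 97.883*I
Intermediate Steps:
b = -11935 (b = -3 - 76*(62 + 95) = -3 - 76*157 = -3 - 11932 = -11935)
√((8 + 51*46) + b) = √((8 + 51*46) - 11935) = √((8 + 2346) - 11935) = √(2354 - 11935) = √(-9581) = I*√9581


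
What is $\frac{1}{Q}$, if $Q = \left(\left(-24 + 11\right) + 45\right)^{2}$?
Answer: $\frac{1}{1024} \approx 0.00097656$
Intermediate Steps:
$Q = 1024$ ($Q = \left(-13 + 45\right)^{2} = 32^{2} = 1024$)
$\frac{1}{Q} = \frac{1}{1024}$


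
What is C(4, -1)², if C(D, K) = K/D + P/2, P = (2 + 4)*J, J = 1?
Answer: 121/16 ≈ 7.5625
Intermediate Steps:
P = 6 (P = (2 + 4)*1 = 6*1 = 6)
C(D, K) = 3 + K/D (C(D, K) = K/D + 6/2 = K/D + 6*(½) = K/D + 3 = 3 + K/D)
C(4, -1)² = (3 - 1/4)² = (3 - 1*¼)² = (3 - ¼)² = (11/4)² = 121/16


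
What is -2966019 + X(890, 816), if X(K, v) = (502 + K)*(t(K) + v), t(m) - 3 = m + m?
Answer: 651789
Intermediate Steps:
t(m) = 3 + 2*m (t(m) = 3 + (m + m) = 3 + 2*m)
X(K, v) = (502 + K)*(3 + v + 2*K) (X(K, v) = (502 + K)*((3 + 2*K) + v) = (502 + K)*(3 + v + 2*K))
-2966019 + X(890, 816) = -2966019 + (1506 + 2*890**2 + 502*816 + 1007*890 + 890*816) = -2966019 + (1506 + 2*792100 + 409632 + 896230 + 726240) = -2966019 + (1506 + 1584200 + 409632 + 896230 + 726240) = -2966019 + 3617808 = 651789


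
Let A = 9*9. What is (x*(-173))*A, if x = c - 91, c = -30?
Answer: 1695573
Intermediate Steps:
A = 81
x = -121 (x = -30 - 91 = -121)
(x*(-173))*A = -121*(-173)*81 = 20933*81 = 1695573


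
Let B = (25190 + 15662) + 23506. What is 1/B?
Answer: 1/64358 ≈ 1.5538e-5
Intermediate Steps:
B = 64358 (B = 40852 + 23506 = 64358)
1/B = 1/64358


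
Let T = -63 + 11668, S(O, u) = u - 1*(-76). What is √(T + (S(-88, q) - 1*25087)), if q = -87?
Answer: I*√13493 ≈ 116.16*I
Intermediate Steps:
S(O, u) = 76 + u (S(O, u) = u + 76 = 76 + u)
T = 11605
√(T + (S(-88, q) - 1*25087)) = √(11605 + ((76 - 87) - 1*25087)) = √(11605 + (-11 - 25087)) = √(11605 - 25098) = √(-13493) = I*√13493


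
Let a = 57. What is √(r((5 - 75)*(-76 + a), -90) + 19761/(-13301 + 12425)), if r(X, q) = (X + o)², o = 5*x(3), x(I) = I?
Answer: √38560696049/146 ≈ 1345.0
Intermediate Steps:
o = 15 (o = 5*3 = 15)
r(X, q) = (15 + X)² (r(X, q) = (X + 15)² = (15 + X)²)
√(r((5 - 75)*(-76 + a), -90) + 19761/(-13301 + 12425)) = √((15 + (5 - 75)*(-76 + 57))² + 19761/(-13301 + 12425)) = √((15 - 70*(-19))² + 19761/(-876)) = √((15 + 1330)² + 19761*(-1/876)) = √(1345² - 6587/292) = √(1809025 - 6587/292) = √(528228713/292) = √38560696049/146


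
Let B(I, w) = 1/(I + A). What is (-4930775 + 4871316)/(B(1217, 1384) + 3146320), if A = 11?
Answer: -73015652/3863680961 ≈ -0.018898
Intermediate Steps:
B(I, w) = 1/(11 + I) (B(I, w) = 1/(I + 11) = 1/(11 + I))
(-4930775 + 4871316)/(B(1217, 1384) + 3146320) = (-4930775 + 4871316)/(1/(11 + 1217) + 3146320) = -59459/(1/1228 + 3146320) = -59459/3863680961/1228 = -59459*1228/3863680961 = -73015652/3863680961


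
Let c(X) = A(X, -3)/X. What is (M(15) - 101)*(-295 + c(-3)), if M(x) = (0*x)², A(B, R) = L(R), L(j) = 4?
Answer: 89789/3 ≈ 29930.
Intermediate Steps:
A(B, R) = 4
c(X) = 4/X
M(x) = 0 (M(x) = 0² = 0)
(M(15) - 101)*(-295 + c(-3)) = (0 - 101)*(-295 + 4/(-3)) = -101*(-295 + 4*(-⅓)) = -101*(-295 - 4/3) = -101*(-889/3) = 89789/3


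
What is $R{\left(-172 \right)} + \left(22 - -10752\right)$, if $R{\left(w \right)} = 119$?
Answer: $10893$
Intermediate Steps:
$R{\left(-172 \right)} + \left(22 - -10752\right) = 119 + \left(22 - -10752\right) = 119 + \left(22 + 10752\right) = 119 + 10774 = 10893$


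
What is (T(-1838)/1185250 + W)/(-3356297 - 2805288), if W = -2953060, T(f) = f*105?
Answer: 350011455799/730301862125 ≈ 0.47927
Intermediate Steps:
T(f) = 105*f
(T(-1838)/1185250 + W)/(-3356297 - 2805288) = ((105*(-1838))/1185250 - 2953060)/(-3356297 - 2805288) = (-192990*1/1185250 - 2953060)/(-6161585) = (-19299/118525 - 2953060)*(-1/6161585) = -350011455799/118525*(-1/6161585) = 350011455799/730301862125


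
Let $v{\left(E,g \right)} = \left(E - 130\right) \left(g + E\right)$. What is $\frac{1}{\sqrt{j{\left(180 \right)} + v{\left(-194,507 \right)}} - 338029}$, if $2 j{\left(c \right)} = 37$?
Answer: $- \frac{35582}{12027758551} - \frac{i \sqrt{405574}}{228527412469} \approx -2.9583 \cdot 10^{-6} - 2.7867 \cdot 10^{-9} i$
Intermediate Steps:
$j{\left(c \right)} = \frac{37}{2}$ ($j{\left(c \right)} = \frac{1}{2} \cdot 37 = \frac{37}{2}$)
$v{\left(E,g \right)} = \left(-130 + E\right) \left(E + g\right)$
$\frac{1}{\sqrt{j{\left(180 \right)} + v{\left(-194,507 \right)}} - 338029} = \frac{1}{\sqrt{\frac{37}{2} - \left(139048 - 37636\right)} - 338029} = \frac{1}{\sqrt{\frac{37}{2} + \left(37636 + 25220 - 65910 - 98358\right)} - 338029} = \frac{1}{\sqrt{\frac{37}{2} - 101412} - 338029} = \frac{1}{\sqrt{- \frac{202787}{2}} - 338029} = \frac{1}{\frac{i \sqrt{405574}}{2} - 338029} = \frac{1}{-338029 + \frac{i \sqrt{405574}}{2}}$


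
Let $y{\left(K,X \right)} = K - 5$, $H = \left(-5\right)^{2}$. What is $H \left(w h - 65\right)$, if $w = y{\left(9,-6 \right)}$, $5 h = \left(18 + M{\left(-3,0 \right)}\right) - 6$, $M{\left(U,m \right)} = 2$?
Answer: $-1345$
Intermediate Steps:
$H = 25$
$h = \frac{14}{5}$ ($h = \frac{\left(18 + 2\right) - 6}{5} = \frac{20 - 6}{5} = \frac{1}{5} \cdot 14 = \frac{14}{5} \approx 2.8$)
$y{\left(K,X \right)} = -5 + K$
$w = 4$ ($w = -5 + 9 = 4$)
$H \left(w h - 65\right) = 25 \left(4 \cdot \frac{14}{5} - 65\right) = 25 \left(\frac{56}{5} - 65\right) = 25 \left(- \frac{269}{5}\right) = -1345$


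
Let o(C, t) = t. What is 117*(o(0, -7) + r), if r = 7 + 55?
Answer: 6435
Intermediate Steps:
r = 62
117*(o(0, -7) + r) = 117*(-7 + 62) = 117*55 = 6435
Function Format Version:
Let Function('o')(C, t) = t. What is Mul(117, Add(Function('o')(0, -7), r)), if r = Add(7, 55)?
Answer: 6435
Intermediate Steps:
r = 62
Mul(117, Add(Function('o')(0, -7), r)) = Mul(117, Add(-7, 62)) = Mul(117, 55) = 6435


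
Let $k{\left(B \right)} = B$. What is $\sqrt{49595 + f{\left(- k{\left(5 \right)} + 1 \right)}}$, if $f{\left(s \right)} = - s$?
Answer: $3 \sqrt{5511} \approx 222.71$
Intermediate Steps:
$\sqrt{49595 + f{\left(- k{\left(5 \right)} + 1 \right)}} = \sqrt{49595 - \left(\left(-1\right) 5 + 1\right)} = \sqrt{49595 - \left(-5 + 1\right)} = \sqrt{49595 - -4} = \sqrt{49595 + 4} = \sqrt{49599} = 3 \sqrt{5511}$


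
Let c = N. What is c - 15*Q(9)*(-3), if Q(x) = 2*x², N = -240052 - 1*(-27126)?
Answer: -205636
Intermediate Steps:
N = -212926 (N = -240052 + 27126 = -212926)
c = -212926
c - 15*Q(9)*(-3) = -212926 - 30*9²*(-3) = -212926 - 30*81*(-3) = -212926 - 15*162*(-3) = -212926 - 2430*(-3) = -212926 + 7290 = -205636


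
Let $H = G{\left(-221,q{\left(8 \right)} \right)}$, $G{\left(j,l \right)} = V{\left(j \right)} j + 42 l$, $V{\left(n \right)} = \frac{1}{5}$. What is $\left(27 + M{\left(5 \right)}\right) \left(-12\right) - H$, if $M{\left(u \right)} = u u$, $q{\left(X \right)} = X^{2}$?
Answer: $- \frac{16339}{5} \approx -3267.8$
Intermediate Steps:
$V{\left(n \right)} = \frac{1}{5}$
$M{\left(u \right)} = u^{2}$
$G{\left(j,l \right)} = 42 l + \frac{j}{5}$ ($G{\left(j,l \right)} = \frac{j}{5} + 42 l = 42 l + \frac{j}{5}$)
$H = \frac{13219}{5}$ ($H = 42 \cdot 8^{2} + \frac{1}{5} \left(-221\right) = 42 \cdot 64 - \frac{221}{5} = 2688 - \frac{221}{5} = \frac{13219}{5} \approx 2643.8$)
$\left(27 + M{\left(5 \right)}\right) \left(-12\right) - H = \left(27 + 5^{2}\right) \left(-12\right) - \frac{13219}{5} = \left(27 + 25\right) \left(-12\right) - \frac{13219}{5} = 52 \left(-12\right) - \frac{13219}{5} = -624 - \frac{13219}{5} = - \frac{16339}{5}$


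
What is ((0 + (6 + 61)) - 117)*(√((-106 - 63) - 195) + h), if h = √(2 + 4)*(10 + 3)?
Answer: -650*√6 - 100*I*√91 ≈ -1592.2 - 953.94*I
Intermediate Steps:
h = 13*√6 (h = √6*13 = 13*√6 ≈ 31.843)
((0 + (6 + 61)) - 117)*(√((-106 - 63) - 195) + h) = ((0 + (6 + 61)) - 117)*(√((-106 - 63) - 195) + 13*√6) = ((0 + 67) - 117)*(√(-169 - 195) + 13*√6) = (67 - 117)*(√(-364) + 13*√6) = -50*(2*I*√91 + 13*√6) = -50*(13*√6 + 2*I*√91) = -650*√6 - 100*I*√91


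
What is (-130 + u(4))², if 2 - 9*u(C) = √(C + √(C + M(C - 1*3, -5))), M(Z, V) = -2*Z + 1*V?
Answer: (1168 + √(4 + I*√3))²/81 ≈ 16901.0 + 12.238*I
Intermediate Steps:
M(Z, V) = V - 2*Z (M(Z, V) = -2*Z + V = V - 2*Z)
u(C) = 2/9 - √(C + √(1 - C))/9 (u(C) = 2/9 - √(C + √(C + (-5 - 2*(C - 1*3))))/9 = 2/9 - √(C + √(C + (-5 - 2*(C - 3))))/9 = 2/9 - √(C + √(C + (-5 - 2*(-3 + C))))/9 = 2/9 - √(C + √(C + (-5 + (6 - 2*C))))/9 = 2/9 - √(C + √(C + (1 - 2*C)))/9 = 2/9 - √(C + √(1 - C))/9)
(-130 + u(4))² = (-130 + (2/9 - √(4 + √(1 - 1*4))/9))² = (-130 + (2/9 - √(4 + √(1 - 4))/9))² = (-130 + (2/9 - √(4 + √(-3))/9))² = (-130 + (2/9 - √(4 + I*√3)/9))² = (-1168/9 - √(4 + I*√3)/9)²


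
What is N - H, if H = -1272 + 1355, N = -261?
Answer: -344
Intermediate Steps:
H = 83
N - H = -261 - 1*83 = -261 - 83 = -344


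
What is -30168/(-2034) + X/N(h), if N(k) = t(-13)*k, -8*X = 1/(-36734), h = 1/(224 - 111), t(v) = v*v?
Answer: 83237493537/5612073584 ≈ 14.832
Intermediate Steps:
t(v) = v**2
h = 1/113 ≈ 0.0088496
X = 1/293872 (X = -1/8/(-36734) = -1/8*(-1/36734) = 1/293872 ≈ 3.4028e-6)
N(k) = 169*k (N(k) = (-13)**2*k = 169*k)
-30168/(-2034) + X/N(h) = -30168/(-2034) + 1/(293872*((169*(1/113)))) = -30168*(-1/2034) + 1/(293872*(169/113)) = 1676/113 + (1/293872)*(113/169) = 1676/113 + 113/49664368 = 83237493537/5612073584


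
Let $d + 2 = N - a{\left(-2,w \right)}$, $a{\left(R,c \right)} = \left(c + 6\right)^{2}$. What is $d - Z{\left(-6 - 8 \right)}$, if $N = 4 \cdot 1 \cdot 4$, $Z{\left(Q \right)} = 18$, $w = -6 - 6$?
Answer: $-40$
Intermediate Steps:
$w = -12$ ($w = -6 - 6 = -12$)
$a{\left(R,c \right)} = \left(6 + c\right)^{2}$
$N = 16$ ($N = 4 \cdot 4 = 16$)
$d = -22$ ($d = -2 + \left(16 - \left(6 - 12\right)^{2}\right) = -2 + \left(16 - \left(-6\right)^{2}\right) = -2 + \left(16 - 36\right) = -2 - 20 = -22$)
$d - Z{\left(-6 - 8 \right)} = -22 - 18 = -40$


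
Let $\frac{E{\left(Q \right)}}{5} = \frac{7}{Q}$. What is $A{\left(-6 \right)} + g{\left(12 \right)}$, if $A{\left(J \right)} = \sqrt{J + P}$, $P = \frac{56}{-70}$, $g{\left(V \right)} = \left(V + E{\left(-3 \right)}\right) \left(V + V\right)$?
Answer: $8 + \frac{i \sqrt{170}}{5} \approx 8.0 + 2.6077 i$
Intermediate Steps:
$E{\left(Q \right)} = \frac{35}{Q}$ ($E{\left(Q \right)} = 5 \frac{7}{Q} = \frac{35}{Q}$)
$g{\left(V \right)} = 2 V \left(- \frac{35}{3} + V\right)$ ($g{\left(V \right)} = \left(V + \frac{35}{-3}\right) \left(V + V\right) = \left(V + 35 \left(- \frac{1}{3}\right)\right) 2 V = \left(V - \frac{35}{3}\right) 2 V = \left(- \frac{35}{3} + V\right) 2 V = 2 V \left(- \frac{35}{3} + V\right)$)
$P = - \frac{4}{5}$ ($P = 56 \left(- \frac{1}{70}\right) = - \frac{4}{5} \approx -0.8$)
$A{\left(J \right)} = \sqrt{- \frac{4}{5} + J}$ ($A{\left(J \right)} = \sqrt{J - \frac{4}{5}} = \sqrt{- \frac{4}{5} + J}$)
$A{\left(-6 \right)} + g{\left(12 \right)} = \frac{\sqrt{-20 + 25 \left(-6\right)}}{5} + \frac{2}{3} \cdot 12 \left(-35 + 3 \cdot 12\right) = \frac{\sqrt{-20 - 150}}{5} + \frac{2}{3} \cdot 12 \left(-35 + 36\right) = \frac{\sqrt{-170}}{5} + \frac{2}{3} \cdot 12 \cdot 1 = \frac{i \sqrt{170}}{5} + 8 = 8 + \frac{i \sqrt{170}}{5}$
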